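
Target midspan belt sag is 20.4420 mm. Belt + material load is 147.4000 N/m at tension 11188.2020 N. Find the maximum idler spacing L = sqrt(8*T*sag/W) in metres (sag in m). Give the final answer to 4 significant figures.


sag = 20.4420/1000 = 0.020442 m
L = sqrt(8 * 11188.2020 * 0.020442 / 147.4000)
L = 3.523 m


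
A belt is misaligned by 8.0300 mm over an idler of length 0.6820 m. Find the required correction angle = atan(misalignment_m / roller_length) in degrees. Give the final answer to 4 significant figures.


misalign_m = 8.0300 / 1000 = 0.008030 m
angle = atan(0.008030 / 0.6820)
angle = 0.6746 deg


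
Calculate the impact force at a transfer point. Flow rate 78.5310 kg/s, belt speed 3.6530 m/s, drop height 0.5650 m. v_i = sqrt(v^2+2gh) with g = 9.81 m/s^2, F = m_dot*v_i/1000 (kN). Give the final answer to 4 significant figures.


v_i = sqrt(3.6530^2 + 2*9.81*0.5650) = 4.94264 m/s
F = 78.5310 * 4.94264 / 1000
F = 0.3882 kN


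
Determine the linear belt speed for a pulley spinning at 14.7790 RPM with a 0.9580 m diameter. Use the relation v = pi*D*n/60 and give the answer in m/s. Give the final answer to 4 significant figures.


v = pi * 0.9580 * 14.7790 / 60
v = 0.7413 m/s


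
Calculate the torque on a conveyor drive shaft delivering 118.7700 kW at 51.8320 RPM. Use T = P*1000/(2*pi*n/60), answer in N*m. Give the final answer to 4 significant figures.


omega = 2*pi*51.8320/60 = 5.42783 rad/s
T = 118.7700*1000 / 5.42783
T = 21880 N*m


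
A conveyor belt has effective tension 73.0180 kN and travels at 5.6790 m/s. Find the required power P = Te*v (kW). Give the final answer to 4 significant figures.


P = Te * v = 73.0180 * 5.6790
P = 414.7 kW


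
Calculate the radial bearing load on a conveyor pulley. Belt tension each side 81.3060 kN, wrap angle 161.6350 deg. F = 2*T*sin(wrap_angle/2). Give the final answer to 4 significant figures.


F = 2 * 81.3060 * sin(161.6350/2 deg)
F = 160.5 kN


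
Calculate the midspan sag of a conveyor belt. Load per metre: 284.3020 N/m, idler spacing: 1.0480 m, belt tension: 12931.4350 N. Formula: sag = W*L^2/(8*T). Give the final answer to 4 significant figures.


sag = 284.3020 * 1.0480^2 / (8 * 12931.4350)
sag = 0.003018 m


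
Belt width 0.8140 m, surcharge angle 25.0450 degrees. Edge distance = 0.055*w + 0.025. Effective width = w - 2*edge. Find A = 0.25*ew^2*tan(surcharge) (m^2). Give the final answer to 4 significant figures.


edge = 0.055*0.8140 + 0.025 = 0.06977 m
ew = 0.8140 - 2*0.06977 = 0.67446 m
A = 0.25 * 0.67446^2 * tan(25.0450 deg)
A = 0.05314 m^2


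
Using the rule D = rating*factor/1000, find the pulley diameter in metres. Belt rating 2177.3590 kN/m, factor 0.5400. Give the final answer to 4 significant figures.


D = 2177.3590 * 0.5400 / 1000
D = 1.176 m


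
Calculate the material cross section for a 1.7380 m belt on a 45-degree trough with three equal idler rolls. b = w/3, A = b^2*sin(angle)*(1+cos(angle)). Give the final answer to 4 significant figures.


b = 1.7380/3 = 0.579333 m
A = 0.579333^2 * sin(45 deg) * (1 + cos(45 deg))
A = 0.4051 m^2


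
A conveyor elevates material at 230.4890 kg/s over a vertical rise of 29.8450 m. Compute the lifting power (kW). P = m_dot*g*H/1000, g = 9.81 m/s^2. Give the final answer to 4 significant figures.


P = 230.4890 * 9.81 * 29.8450 / 1000
P = 67.48 kW


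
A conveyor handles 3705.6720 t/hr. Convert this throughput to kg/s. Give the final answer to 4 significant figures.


m_dot = 3705.6720 * 1000 / 3600
m_dot = 1029 kg/s


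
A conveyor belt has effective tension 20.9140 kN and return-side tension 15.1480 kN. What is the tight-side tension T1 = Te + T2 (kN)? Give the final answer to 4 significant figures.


T1 = Te + T2 = 20.9140 + 15.1480
T1 = 36.06 kN


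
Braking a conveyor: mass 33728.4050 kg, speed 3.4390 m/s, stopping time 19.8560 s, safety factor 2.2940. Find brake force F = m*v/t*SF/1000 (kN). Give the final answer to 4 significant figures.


F = 33728.4050 * 3.4390 / 19.8560 * 2.2940 / 1000
F = 13.40 kN


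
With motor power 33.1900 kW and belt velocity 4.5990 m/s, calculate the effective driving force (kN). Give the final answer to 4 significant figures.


Te = P / v = 33.1900 / 4.5990
Te = 7.217 kN


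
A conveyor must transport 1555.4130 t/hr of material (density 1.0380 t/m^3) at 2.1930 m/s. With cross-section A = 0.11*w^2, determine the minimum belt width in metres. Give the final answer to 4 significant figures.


A_req = 1555.4130 / (2.1930 * 1.0380 * 3600) = 0.189805 m^2
w = sqrt(0.189805 / 0.11)
w = 1.314 m


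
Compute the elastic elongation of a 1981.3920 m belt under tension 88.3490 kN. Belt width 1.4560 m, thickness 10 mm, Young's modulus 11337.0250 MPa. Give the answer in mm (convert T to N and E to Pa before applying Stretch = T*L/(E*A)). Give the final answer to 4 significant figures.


A = 1.4560 * 0.01 = 0.01456 m^2
Stretch = 88.3490*1000 * 1981.3920 / (11337.0250e6 * 0.01456) * 1000
Stretch = 1061 mm


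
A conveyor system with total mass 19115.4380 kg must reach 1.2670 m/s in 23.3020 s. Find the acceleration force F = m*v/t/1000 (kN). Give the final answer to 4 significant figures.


F = 19115.4380 * 1.2670 / 23.3020 / 1000
F = 1.039 kN


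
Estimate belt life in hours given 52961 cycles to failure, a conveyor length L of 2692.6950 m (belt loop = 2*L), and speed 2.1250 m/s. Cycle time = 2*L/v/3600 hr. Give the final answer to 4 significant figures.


cycle_time = 2 * 2692.6950 / 2.1250 / 3600 = 0.703973 hr
life = 52961 * 0.703973 = 37280 hours


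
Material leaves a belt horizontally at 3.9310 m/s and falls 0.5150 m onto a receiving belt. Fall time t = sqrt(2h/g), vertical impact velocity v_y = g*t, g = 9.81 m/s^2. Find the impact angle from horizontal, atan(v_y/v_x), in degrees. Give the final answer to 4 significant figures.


t = sqrt(2*0.5150/9.81) = 0.324029 s
v_y = 9.81 * 0.324029 = 3.17872 m/s
angle = atan(3.17872 / 3.9310) = 38.96 deg


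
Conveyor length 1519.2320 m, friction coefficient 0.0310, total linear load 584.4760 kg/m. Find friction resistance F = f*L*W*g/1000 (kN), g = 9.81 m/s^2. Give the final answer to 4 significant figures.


F = 0.0310 * 1519.2320 * 584.4760 * 9.81 / 1000
F = 270.0 kN


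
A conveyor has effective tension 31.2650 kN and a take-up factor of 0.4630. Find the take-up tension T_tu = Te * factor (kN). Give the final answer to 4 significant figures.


T_tu = 31.2650 * 0.4630
T_tu = 14.48 kN


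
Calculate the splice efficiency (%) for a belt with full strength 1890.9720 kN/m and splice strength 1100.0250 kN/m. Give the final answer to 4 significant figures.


Eff = 1100.0250 / 1890.9720 * 100
Eff = 58.17 %


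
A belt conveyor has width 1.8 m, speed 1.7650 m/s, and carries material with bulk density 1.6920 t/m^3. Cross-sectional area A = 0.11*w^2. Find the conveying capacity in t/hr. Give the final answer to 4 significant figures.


A = 0.11 * 1.8^2 = 0.3564 m^2
C = 0.3564 * 1.7650 * 1.6920 * 3600
C = 3832 t/hr


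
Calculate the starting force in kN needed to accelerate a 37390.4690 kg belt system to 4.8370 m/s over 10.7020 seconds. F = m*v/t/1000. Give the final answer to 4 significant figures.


F = 37390.4690 * 4.8370 / 10.7020 / 1000
F = 16.90 kN


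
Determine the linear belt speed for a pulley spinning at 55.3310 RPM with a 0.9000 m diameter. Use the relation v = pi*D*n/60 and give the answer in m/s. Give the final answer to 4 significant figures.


v = pi * 0.9000 * 55.3310 / 60
v = 2.607 m/s


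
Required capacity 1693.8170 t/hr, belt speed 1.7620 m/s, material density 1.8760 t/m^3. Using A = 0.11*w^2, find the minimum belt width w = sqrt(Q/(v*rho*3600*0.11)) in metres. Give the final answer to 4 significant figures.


A_req = 1693.8170 / (1.7620 * 1.8760 * 3600) = 0.142339 m^2
w = sqrt(0.142339 / 0.11)
w = 1.138 m


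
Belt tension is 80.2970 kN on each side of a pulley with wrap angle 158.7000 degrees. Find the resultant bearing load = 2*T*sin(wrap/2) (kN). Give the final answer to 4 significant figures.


F = 2 * 80.2970 * sin(158.7000/2 deg)
F = 157.8 kN


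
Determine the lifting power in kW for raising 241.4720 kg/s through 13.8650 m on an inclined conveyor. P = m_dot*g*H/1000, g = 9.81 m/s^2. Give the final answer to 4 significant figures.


P = 241.4720 * 9.81 * 13.8650 / 1000
P = 32.84 kW


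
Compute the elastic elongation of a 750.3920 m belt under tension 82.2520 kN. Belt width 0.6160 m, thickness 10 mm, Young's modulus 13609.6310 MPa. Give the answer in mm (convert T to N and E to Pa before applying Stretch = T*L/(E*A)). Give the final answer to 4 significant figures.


A = 0.6160 * 0.01 = 0.00616 m^2
Stretch = 82.2520*1000 * 750.3920 / (13609.6310e6 * 0.00616) * 1000
Stretch = 736.2 mm


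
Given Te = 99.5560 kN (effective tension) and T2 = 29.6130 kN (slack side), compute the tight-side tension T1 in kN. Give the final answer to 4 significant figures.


T1 = Te + T2 = 99.5560 + 29.6130
T1 = 129.2 kN


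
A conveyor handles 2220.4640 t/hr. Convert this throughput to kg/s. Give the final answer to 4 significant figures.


m_dot = 2220.4640 * 1000 / 3600
m_dot = 616.8 kg/s


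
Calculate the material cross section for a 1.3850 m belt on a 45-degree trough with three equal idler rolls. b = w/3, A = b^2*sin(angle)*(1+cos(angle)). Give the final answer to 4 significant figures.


b = 1.3850/3 = 0.461667 m
A = 0.461667^2 * sin(45 deg) * (1 + cos(45 deg))
A = 0.2573 m^2


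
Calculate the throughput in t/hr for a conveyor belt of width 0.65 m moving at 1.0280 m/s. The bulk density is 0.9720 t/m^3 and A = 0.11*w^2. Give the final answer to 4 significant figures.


A = 0.11 * 0.65^2 = 0.046475 m^2
C = 0.046475 * 1.0280 * 0.9720 * 3600
C = 167.2 t/hr


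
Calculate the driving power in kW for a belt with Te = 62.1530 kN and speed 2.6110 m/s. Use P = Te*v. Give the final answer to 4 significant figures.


P = Te * v = 62.1530 * 2.6110
P = 162.3 kW


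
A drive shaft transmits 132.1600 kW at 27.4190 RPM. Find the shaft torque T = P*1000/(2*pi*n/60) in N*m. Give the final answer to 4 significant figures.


omega = 2*pi*27.4190/60 = 2.87131 rad/s
T = 132.1600*1000 / 2.87131
T = 46030 N*m


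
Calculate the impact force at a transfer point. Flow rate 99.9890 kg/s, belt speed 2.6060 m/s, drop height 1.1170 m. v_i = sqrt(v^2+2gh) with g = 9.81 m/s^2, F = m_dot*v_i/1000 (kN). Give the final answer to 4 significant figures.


v_i = sqrt(2.6060^2 + 2*9.81*1.1170) = 5.35787 m/s
F = 99.9890 * 5.35787 / 1000
F = 0.5357 kN


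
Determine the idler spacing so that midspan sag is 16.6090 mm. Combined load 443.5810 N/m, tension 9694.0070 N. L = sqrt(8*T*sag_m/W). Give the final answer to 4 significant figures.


sag = 16.6090/1000 = 0.016609 m
L = sqrt(8 * 9694.0070 * 0.016609 / 443.5810)
L = 1.704 m


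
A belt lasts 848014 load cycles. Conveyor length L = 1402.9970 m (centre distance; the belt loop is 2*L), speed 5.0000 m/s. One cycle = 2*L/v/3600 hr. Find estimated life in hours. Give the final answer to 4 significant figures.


cycle_time = 2 * 1402.9970 / 5.0000 / 3600 = 0.155889 hr
life = 848014 * 0.155889 = 132200 hours


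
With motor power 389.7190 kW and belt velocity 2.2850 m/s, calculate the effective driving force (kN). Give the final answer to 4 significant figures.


Te = P / v = 389.7190 / 2.2850
Te = 170.6 kN


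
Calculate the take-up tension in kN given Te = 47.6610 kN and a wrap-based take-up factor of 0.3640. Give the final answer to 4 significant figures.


T_tu = 47.6610 * 0.3640
T_tu = 17.35 kN


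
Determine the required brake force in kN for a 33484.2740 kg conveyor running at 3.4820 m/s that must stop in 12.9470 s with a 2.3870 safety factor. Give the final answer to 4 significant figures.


F = 33484.2740 * 3.4820 / 12.9470 * 2.3870 / 1000
F = 21.50 kN


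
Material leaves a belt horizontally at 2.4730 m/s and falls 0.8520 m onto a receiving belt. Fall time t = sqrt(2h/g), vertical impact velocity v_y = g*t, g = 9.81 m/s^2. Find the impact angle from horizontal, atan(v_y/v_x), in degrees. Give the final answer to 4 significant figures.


t = sqrt(2*0.8520/9.81) = 0.416774 s
v_y = 9.81 * 0.416774 = 4.08855 m/s
angle = atan(4.08855 / 2.4730) = 58.83 deg


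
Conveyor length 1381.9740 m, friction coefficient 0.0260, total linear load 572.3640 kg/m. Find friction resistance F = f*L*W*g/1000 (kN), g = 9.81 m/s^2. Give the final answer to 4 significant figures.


F = 0.0260 * 1381.9740 * 572.3640 * 9.81 / 1000
F = 201.8 kN


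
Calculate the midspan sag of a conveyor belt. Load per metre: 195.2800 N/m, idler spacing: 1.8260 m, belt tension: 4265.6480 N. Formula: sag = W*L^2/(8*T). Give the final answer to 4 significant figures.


sag = 195.2800 * 1.8260^2 / (8 * 4265.6480)
sag = 0.01908 m


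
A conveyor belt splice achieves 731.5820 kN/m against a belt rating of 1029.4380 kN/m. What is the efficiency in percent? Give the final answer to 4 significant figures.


Eff = 731.5820 / 1029.4380 * 100
Eff = 71.07 %


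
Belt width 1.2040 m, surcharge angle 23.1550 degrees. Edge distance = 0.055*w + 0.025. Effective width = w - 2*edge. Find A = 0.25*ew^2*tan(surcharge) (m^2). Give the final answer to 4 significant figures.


edge = 0.055*1.2040 + 0.025 = 0.09122 m
ew = 1.2040 - 2*0.09122 = 1.02156 m
A = 0.25 * 1.02156^2 * tan(23.1550 deg)
A = 0.1116 m^2


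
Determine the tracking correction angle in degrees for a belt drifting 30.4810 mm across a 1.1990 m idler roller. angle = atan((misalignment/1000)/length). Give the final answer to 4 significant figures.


misalign_m = 30.4810 / 1000 = 0.030481 m
angle = atan(0.030481 / 1.1990)
angle = 1.456 deg


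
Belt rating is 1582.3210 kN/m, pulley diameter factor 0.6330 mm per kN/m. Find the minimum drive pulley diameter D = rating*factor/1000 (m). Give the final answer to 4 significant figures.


D = 1582.3210 * 0.6330 / 1000
D = 1.002 m


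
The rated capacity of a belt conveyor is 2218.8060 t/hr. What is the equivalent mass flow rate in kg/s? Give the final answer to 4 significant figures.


m_dot = 2218.8060 * 1000 / 3600
m_dot = 616.3 kg/s


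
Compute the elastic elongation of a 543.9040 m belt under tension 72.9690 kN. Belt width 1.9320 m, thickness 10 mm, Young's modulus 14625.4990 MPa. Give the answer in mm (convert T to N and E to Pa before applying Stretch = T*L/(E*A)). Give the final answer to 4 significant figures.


A = 1.9320 * 0.01 = 0.01932 m^2
Stretch = 72.9690*1000 * 543.9040 / (14625.4990e6 * 0.01932) * 1000
Stretch = 140.5 mm


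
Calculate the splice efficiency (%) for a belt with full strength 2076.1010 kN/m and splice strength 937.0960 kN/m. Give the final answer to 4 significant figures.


Eff = 937.0960 / 2076.1010 * 100
Eff = 45.14 %


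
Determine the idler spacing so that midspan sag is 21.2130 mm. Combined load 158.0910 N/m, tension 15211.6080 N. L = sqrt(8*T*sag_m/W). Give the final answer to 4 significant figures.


sag = 21.2130/1000 = 0.021213 m
L = sqrt(8 * 15211.6080 * 0.021213 / 158.0910)
L = 4.041 m


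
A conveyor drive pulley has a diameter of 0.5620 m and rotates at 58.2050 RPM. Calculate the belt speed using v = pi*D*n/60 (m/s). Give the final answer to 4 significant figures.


v = pi * 0.5620 * 58.2050 / 60
v = 1.713 m/s


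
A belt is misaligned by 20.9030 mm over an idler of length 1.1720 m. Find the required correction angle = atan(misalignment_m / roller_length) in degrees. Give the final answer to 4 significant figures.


misalign_m = 20.9030 / 1000 = 0.020903 m
angle = atan(0.020903 / 1.1720)
angle = 1.022 deg


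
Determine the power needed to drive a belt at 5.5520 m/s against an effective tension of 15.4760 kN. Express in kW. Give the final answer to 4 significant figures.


P = Te * v = 15.4760 * 5.5520
P = 85.92 kW


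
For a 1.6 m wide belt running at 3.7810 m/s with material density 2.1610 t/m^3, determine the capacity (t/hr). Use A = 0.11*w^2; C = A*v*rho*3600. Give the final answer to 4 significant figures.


A = 0.11 * 1.6^2 = 0.2816 m^2
C = 0.2816 * 3.7810 * 2.1610 * 3600
C = 8283 t/hr


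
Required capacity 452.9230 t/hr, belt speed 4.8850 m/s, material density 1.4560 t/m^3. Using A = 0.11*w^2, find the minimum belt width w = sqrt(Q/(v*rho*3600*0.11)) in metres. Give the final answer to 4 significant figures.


A_req = 452.9230 / (4.8850 * 1.4560 * 3600) = 0.0176887 m^2
w = sqrt(0.0176887 / 0.11)
w = 0.4010 m


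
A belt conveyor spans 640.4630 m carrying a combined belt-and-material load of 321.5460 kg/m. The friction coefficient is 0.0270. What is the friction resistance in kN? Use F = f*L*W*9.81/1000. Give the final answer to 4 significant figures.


F = 0.0270 * 640.4630 * 321.5460 * 9.81 / 1000
F = 54.55 kN


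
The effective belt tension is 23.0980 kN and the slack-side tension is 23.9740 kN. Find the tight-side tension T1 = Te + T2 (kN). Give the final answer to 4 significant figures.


T1 = Te + T2 = 23.0980 + 23.9740
T1 = 47.07 kN


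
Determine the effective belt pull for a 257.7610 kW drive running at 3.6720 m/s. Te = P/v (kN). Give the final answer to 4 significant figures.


Te = P / v = 257.7610 / 3.6720
Te = 70.20 kN


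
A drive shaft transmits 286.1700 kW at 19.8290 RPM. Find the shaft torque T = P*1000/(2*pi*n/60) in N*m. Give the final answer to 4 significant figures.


omega = 2*pi*19.8290/60 = 2.07649 rad/s
T = 286.1700*1000 / 2.07649
T = 137800 N*m


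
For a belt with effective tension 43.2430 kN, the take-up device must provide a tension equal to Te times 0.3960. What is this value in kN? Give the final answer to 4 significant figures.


T_tu = 43.2430 * 0.3960
T_tu = 17.12 kN


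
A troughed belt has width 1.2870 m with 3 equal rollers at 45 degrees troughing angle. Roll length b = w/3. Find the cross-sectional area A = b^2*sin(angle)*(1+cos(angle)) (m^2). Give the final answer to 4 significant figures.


b = 1.2870/3 = 0.429 m
A = 0.429^2 * sin(45 deg) * (1 + cos(45 deg))
A = 0.2222 m^2


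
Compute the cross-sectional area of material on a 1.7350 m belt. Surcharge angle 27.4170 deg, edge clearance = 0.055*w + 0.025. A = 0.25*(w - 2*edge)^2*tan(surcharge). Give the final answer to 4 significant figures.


edge = 0.055*1.7350 + 0.025 = 0.120425 m
ew = 1.7350 - 2*0.120425 = 1.49415 m
A = 0.25 * 1.49415^2 * tan(27.4170 deg)
A = 0.2895 m^2


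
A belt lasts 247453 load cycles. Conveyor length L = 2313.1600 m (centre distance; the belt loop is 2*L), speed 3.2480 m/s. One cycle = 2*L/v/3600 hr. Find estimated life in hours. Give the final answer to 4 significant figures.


cycle_time = 2 * 2313.1600 / 3.2480 / 3600 = 0.395655 hr
life = 247453 * 0.395655 = 97910 hours


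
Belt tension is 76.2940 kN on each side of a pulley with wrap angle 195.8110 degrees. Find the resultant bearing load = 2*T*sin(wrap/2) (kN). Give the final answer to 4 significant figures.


F = 2 * 76.2940 * sin(195.8110/2 deg)
F = 151.1 kN


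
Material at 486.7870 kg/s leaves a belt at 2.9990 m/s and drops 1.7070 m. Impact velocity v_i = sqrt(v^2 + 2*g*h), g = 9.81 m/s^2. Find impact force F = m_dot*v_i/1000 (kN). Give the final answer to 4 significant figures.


v_i = sqrt(2.9990^2 + 2*9.81*1.7070) = 6.51808 m/s
F = 486.7870 * 6.51808 / 1000
F = 3.173 kN


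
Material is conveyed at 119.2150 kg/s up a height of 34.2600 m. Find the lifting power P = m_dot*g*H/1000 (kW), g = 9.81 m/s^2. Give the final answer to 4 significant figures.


P = 119.2150 * 9.81 * 34.2600 / 1000
P = 40.07 kW


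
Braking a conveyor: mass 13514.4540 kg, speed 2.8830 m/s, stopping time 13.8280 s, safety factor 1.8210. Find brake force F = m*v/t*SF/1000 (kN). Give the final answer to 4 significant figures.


F = 13514.4540 * 2.8830 / 13.8280 * 1.8210 / 1000
F = 5.131 kN


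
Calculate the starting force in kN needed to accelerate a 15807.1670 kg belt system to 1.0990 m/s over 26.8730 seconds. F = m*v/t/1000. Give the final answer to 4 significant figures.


F = 15807.1670 * 1.0990 / 26.8730 / 1000
F = 0.6465 kN


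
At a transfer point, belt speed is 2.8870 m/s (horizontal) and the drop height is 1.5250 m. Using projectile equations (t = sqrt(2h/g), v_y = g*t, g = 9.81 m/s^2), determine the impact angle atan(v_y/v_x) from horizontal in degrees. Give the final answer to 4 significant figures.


t = sqrt(2*1.5250/9.81) = 0.557591 s
v_y = 9.81 * 0.557591 = 5.46997 m/s
angle = atan(5.46997 / 2.8870) = 62.18 deg


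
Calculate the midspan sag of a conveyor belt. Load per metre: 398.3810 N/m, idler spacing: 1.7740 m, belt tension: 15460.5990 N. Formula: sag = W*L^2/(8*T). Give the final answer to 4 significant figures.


sag = 398.3810 * 1.7740^2 / (8 * 15460.5990)
sag = 0.01014 m


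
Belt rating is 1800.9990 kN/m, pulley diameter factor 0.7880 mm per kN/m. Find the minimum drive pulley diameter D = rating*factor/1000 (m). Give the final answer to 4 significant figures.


D = 1800.9990 * 0.7880 / 1000
D = 1.419 m


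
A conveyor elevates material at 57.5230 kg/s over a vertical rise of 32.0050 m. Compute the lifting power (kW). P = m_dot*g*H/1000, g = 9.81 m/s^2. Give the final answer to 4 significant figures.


P = 57.5230 * 9.81 * 32.0050 / 1000
P = 18.06 kW


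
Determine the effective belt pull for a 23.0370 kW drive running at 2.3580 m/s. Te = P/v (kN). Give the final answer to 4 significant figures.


Te = P / v = 23.0370 / 2.3580
Te = 9.770 kN


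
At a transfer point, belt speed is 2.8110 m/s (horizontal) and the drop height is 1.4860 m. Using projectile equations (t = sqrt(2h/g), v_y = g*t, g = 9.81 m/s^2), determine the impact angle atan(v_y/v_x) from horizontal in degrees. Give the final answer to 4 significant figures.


t = sqrt(2*1.4860/9.81) = 0.550415 s
v_y = 9.81 * 0.550415 = 5.39957 m/s
angle = atan(5.39957 / 2.8110) = 62.50 deg


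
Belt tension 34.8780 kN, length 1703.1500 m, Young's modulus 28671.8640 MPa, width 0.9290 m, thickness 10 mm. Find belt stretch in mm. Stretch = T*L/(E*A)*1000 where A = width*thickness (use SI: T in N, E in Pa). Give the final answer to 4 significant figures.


A = 0.9290 * 0.01 = 0.00929 m^2
Stretch = 34.8780*1000 * 1703.1500 / (28671.8640e6 * 0.00929) * 1000
Stretch = 223.0 mm


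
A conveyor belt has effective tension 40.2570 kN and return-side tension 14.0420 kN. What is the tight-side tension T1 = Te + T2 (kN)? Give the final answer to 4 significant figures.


T1 = Te + T2 = 40.2570 + 14.0420
T1 = 54.30 kN


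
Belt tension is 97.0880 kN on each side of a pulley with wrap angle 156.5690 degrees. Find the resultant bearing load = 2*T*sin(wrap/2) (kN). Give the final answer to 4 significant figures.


F = 2 * 97.0880 * sin(156.5690/2 deg)
F = 190.1 kN


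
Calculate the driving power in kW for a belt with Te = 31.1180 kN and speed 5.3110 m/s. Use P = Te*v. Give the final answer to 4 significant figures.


P = Te * v = 31.1180 * 5.3110
P = 165.3 kW


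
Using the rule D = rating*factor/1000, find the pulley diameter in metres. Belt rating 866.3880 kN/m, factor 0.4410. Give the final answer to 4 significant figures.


D = 866.3880 * 0.4410 / 1000
D = 0.3821 m


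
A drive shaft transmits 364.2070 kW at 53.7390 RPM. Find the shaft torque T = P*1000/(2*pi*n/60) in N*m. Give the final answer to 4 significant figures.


omega = 2*pi*53.7390/60 = 5.62753 rad/s
T = 364.2070*1000 / 5.62753
T = 64720 N*m


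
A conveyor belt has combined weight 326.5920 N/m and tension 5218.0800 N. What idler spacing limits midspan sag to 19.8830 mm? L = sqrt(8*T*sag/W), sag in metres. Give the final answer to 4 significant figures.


sag = 19.8830/1000 = 0.019883 m
L = sqrt(8 * 5218.0800 * 0.019883 / 326.5920)
L = 1.594 m


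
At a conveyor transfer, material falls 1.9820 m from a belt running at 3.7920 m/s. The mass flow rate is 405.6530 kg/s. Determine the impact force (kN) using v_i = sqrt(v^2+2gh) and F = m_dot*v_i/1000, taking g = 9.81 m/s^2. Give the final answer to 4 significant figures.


v_i = sqrt(3.7920^2 + 2*9.81*1.9820) = 7.29836 m/s
F = 405.6530 * 7.29836 / 1000
F = 2.961 kN


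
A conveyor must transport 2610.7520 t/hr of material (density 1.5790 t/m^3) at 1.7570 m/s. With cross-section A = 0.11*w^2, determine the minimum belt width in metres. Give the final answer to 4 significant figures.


A_req = 2610.7520 / (1.7570 * 1.5790 * 3600) = 0.261402 m^2
w = sqrt(0.261402 / 0.11)
w = 1.542 m


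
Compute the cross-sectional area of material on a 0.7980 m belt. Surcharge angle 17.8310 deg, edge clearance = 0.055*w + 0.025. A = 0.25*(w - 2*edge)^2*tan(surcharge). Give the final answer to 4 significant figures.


edge = 0.055*0.7980 + 0.025 = 0.06889 m
ew = 0.7980 - 2*0.06889 = 0.66022 m
A = 0.25 * 0.66022^2 * tan(17.8310 deg)
A = 0.03505 m^2


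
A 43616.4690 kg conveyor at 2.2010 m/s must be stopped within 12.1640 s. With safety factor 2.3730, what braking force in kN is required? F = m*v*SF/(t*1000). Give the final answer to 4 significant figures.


F = 43616.4690 * 2.2010 / 12.1640 * 2.3730 / 1000
F = 18.73 kN


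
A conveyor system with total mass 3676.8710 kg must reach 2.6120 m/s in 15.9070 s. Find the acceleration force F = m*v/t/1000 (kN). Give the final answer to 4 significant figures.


F = 3676.8710 * 2.6120 / 15.9070 / 1000
F = 0.6038 kN


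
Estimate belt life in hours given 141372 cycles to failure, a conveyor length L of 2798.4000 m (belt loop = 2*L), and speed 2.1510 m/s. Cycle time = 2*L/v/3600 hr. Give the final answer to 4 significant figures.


cycle_time = 2 * 2798.4000 / 2.1510 / 3600 = 0.722765 hr
life = 141372 * 0.722765 = 102200 hours


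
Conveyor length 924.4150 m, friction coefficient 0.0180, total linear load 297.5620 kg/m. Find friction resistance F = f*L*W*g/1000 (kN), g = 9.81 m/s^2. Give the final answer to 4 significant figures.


F = 0.0180 * 924.4150 * 297.5620 * 9.81 / 1000
F = 48.57 kN


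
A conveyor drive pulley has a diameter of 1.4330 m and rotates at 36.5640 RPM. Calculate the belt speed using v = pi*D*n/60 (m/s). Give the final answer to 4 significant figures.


v = pi * 1.4330 * 36.5640 / 60
v = 2.743 m/s


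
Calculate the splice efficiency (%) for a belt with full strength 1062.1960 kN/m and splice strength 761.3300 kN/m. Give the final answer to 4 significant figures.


Eff = 761.3300 / 1062.1960 * 100
Eff = 71.68 %


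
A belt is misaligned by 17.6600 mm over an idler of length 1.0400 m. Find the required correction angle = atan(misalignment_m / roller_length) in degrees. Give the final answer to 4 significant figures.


misalign_m = 17.6600 / 1000 = 0.017660 m
angle = atan(0.017660 / 1.0400)
angle = 0.9728 deg


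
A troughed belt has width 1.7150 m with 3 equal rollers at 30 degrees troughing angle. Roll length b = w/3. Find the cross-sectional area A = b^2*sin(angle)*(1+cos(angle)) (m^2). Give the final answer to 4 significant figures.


b = 1.7150/3 = 0.571667 m
A = 0.571667^2 * sin(30 deg) * (1 + cos(30 deg))
A = 0.3049 m^2


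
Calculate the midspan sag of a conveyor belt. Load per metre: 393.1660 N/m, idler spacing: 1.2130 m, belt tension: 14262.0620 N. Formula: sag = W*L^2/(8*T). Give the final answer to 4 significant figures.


sag = 393.1660 * 1.2130^2 / (8 * 14262.0620)
sag = 0.005070 m


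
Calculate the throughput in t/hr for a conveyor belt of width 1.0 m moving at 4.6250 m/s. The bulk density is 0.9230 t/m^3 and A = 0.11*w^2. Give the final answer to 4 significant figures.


A = 0.11 * 1.0^2 = 0.11 m^2
C = 0.11 * 4.6250 * 0.9230 * 3600
C = 1690 t/hr


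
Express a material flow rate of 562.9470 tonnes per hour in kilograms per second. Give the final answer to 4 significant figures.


m_dot = 562.9470 * 1000 / 3600
m_dot = 156.4 kg/s


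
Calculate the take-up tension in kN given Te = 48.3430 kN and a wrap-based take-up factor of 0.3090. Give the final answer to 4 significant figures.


T_tu = 48.3430 * 0.3090
T_tu = 14.94 kN


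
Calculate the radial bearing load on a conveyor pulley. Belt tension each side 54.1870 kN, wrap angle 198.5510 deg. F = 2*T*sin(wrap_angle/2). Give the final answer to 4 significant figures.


F = 2 * 54.1870 * sin(198.5510/2 deg)
F = 107.0 kN


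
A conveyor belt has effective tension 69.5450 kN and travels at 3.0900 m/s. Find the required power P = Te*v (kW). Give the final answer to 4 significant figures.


P = Te * v = 69.5450 * 3.0900
P = 214.9 kW


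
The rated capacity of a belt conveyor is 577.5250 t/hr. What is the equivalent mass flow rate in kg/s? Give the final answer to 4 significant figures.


m_dot = 577.5250 * 1000 / 3600
m_dot = 160.4 kg/s


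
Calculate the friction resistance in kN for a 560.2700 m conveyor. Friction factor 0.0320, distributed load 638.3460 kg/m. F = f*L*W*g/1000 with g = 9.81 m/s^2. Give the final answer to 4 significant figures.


F = 0.0320 * 560.2700 * 638.3460 * 9.81 / 1000
F = 112.3 kN


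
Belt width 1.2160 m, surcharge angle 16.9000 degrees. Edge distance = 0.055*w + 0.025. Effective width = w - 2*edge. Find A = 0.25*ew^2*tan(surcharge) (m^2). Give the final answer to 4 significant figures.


edge = 0.055*1.2160 + 0.025 = 0.09188 m
ew = 1.2160 - 2*0.09188 = 1.03224 m
A = 0.25 * 1.03224^2 * tan(16.9000 deg)
A = 0.08093 m^2


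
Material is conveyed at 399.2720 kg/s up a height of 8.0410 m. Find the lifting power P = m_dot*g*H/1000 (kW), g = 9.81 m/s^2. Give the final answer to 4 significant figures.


P = 399.2720 * 9.81 * 8.0410 / 1000
P = 31.50 kW


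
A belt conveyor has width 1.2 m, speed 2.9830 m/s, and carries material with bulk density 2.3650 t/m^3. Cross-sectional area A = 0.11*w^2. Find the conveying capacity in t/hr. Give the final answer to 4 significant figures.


A = 0.11 * 1.2^2 = 0.1584 m^2
C = 0.1584 * 2.9830 * 2.3650 * 3600
C = 4023 t/hr


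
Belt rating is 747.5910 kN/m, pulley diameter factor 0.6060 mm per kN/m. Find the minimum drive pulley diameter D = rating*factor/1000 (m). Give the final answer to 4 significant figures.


D = 747.5910 * 0.6060 / 1000
D = 0.4530 m


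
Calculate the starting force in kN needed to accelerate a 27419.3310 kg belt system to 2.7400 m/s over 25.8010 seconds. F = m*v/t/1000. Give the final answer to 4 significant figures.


F = 27419.3310 * 2.7400 / 25.8010 / 1000
F = 2.912 kN


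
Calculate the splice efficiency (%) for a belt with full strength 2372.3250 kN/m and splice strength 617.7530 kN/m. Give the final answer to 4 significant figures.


Eff = 617.7530 / 2372.3250 * 100
Eff = 26.04 %


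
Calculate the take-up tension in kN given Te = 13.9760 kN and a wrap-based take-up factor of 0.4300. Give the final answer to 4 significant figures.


T_tu = 13.9760 * 0.4300
T_tu = 6.010 kN


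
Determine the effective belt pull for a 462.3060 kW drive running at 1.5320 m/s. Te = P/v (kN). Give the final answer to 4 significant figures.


Te = P / v = 462.3060 / 1.5320
Te = 301.8 kN


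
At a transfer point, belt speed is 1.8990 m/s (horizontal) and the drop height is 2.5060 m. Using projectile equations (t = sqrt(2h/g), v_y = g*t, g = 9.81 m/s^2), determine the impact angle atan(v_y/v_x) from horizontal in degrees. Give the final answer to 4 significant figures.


t = sqrt(2*2.5060/9.81) = 0.714778 s
v_y = 9.81 * 0.714778 = 7.01197 m/s
angle = atan(7.01197 / 1.8990) = 74.85 deg


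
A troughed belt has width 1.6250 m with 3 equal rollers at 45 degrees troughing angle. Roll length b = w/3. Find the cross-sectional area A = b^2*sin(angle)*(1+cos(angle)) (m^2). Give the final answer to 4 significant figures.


b = 1.6250/3 = 0.541667 m
A = 0.541667^2 * sin(45 deg) * (1 + cos(45 deg))
A = 0.3542 m^2


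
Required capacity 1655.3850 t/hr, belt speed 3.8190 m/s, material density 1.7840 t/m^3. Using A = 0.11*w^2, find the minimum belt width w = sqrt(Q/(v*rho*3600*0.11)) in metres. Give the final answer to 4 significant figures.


A_req = 1655.3850 / (3.8190 * 1.7840 * 3600) = 0.067492 m^2
w = sqrt(0.067492 / 0.11)
w = 0.7833 m


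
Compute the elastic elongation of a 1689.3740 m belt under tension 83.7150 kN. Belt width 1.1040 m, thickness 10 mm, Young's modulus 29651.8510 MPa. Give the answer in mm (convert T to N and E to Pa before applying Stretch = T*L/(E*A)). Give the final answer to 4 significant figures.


A = 1.1040 * 0.01 = 0.01104 m^2
Stretch = 83.7150*1000 * 1689.3740 / (29651.8510e6 * 0.01104) * 1000
Stretch = 432.0 mm


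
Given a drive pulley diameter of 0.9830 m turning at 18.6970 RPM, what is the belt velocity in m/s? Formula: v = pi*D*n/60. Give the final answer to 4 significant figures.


v = pi * 0.9830 * 18.6970 / 60
v = 0.9623 m/s


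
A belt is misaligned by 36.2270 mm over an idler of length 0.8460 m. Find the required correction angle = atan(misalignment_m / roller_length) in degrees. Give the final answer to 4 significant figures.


misalign_m = 36.2270 / 1000 = 0.036227 m
angle = atan(0.036227 / 0.8460)
angle = 2.452 deg


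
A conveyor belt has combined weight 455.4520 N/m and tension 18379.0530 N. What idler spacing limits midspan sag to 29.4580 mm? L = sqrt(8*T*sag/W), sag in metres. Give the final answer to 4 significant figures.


sag = 29.4580/1000 = 0.029458 m
L = sqrt(8 * 18379.0530 * 0.029458 / 455.4520)
L = 3.084 m


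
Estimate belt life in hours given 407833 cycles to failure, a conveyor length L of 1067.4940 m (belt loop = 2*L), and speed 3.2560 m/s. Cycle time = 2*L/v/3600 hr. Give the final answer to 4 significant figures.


cycle_time = 2 * 1067.4940 / 3.2560 / 3600 = 0.182141 hr
life = 407833 * 0.182141 = 74280 hours


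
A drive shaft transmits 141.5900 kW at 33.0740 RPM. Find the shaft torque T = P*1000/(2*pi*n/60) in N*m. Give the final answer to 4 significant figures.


omega = 2*pi*33.0740/60 = 3.4635 rad/s
T = 141.5900*1000 / 3.4635
T = 40880 N*m


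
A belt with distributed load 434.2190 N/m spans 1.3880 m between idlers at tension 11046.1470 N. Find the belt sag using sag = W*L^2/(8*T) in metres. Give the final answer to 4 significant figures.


sag = 434.2190 * 1.3880^2 / (8 * 11046.1470)
sag = 0.009466 m


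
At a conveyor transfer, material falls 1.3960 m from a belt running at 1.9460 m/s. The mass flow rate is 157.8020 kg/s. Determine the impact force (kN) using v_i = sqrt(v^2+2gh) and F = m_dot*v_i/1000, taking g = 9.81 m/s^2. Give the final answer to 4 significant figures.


v_i = sqrt(1.9460^2 + 2*9.81*1.3960) = 5.58359 m/s
F = 157.8020 * 5.58359 / 1000
F = 0.8811 kN


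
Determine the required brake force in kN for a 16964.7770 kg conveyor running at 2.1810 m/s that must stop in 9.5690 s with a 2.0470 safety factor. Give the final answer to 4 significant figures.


F = 16964.7770 * 2.1810 / 9.5690 * 2.0470 / 1000
F = 7.915 kN


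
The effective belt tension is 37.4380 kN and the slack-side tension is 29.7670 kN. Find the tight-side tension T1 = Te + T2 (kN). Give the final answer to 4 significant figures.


T1 = Te + T2 = 37.4380 + 29.7670
T1 = 67.20 kN


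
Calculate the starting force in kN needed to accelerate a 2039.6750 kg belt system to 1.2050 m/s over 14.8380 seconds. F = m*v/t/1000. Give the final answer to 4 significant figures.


F = 2039.6750 * 1.2050 / 14.8380 / 1000
F = 0.1656 kN


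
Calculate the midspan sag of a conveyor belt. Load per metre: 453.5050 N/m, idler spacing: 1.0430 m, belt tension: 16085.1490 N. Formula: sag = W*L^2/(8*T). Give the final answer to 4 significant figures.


sag = 453.5050 * 1.0430^2 / (8 * 16085.1490)
sag = 0.003834 m


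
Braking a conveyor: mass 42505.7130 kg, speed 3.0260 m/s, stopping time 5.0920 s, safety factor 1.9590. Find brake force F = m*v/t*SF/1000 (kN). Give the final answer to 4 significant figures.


F = 42505.7130 * 3.0260 / 5.0920 * 1.9590 / 1000
F = 49.48 kN


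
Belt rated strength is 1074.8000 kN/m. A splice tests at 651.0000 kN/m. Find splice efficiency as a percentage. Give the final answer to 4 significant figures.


Eff = 651.0000 / 1074.8000 * 100
Eff = 60.57 %


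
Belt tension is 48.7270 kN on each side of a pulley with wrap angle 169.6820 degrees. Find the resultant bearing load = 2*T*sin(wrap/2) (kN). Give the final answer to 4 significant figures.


F = 2 * 48.7270 * sin(169.6820/2 deg)
F = 97.06 kN


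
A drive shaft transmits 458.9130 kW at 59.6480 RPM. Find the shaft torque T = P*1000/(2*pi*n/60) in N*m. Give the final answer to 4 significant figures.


omega = 2*pi*59.6480/60 = 6.24632 rad/s
T = 458.9130*1000 / 6.24632
T = 73470 N*m


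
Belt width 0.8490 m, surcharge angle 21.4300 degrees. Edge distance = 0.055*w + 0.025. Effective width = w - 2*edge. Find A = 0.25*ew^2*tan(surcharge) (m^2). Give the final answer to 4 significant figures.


edge = 0.055*0.8490 + 0.025 = 0.071695 m
ew = 0.8490 - 2*0.071695 = 0.70561 m
A = 0.25 * 0.70561^2 * tan(21.4300 deg)
A = 0.04885 m^2


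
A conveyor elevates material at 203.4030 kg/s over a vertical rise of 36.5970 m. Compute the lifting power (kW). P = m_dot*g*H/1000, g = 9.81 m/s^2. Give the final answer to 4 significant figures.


P = 203.4030 * 9.81 * 36.5970 / 1000
P = 73.03 kW


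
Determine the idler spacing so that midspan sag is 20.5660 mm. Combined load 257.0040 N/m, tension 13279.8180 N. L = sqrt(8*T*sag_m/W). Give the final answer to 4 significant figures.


sag = 20.5660/1000 = 0.020566 m
L = sqrt(8 * 13279.8180 * 0.020566 / 257.0040)
L = 2.916 m


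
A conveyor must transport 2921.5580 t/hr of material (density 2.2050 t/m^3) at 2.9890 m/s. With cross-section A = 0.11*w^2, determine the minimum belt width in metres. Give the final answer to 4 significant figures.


A_req = 2921.5580 / (2.9890 * 2.2050 * 3600) = 0.123134 m^2
w = sqrt(0.123134 / 0.11)
w = 1.058 m


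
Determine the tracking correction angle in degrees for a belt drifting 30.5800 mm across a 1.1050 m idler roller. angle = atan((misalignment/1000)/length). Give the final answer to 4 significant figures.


misalign_m = 30.5800 / 1000 = 0.030580 m
angle = atan(0.030580 / 1.1050)
angle = 1.585 deg


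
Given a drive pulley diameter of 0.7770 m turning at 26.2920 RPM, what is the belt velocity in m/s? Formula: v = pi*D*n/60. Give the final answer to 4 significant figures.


v = pi * 0.7770 * 26.2920 / 60
v = 1.070 m/s


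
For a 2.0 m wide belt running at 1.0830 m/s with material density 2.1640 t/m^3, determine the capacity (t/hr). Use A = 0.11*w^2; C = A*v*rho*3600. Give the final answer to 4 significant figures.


A = 0.11 * 2.0^2 = 0.44 m^2
C = 0.44 * 1.0830 * 2.1640 * 3600
C = 3712 t/hr


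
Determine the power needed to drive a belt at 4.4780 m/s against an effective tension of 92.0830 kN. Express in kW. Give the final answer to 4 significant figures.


P = Te * v = 92.0830 * 4.4780
P = 412.3 kW


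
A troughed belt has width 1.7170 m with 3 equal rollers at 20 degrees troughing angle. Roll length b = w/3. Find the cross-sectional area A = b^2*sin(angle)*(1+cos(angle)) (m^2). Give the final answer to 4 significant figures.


b = 1.7170/3 = 0.572333 m
A = 0.572333^2 * sin(20 deg) * (1 + cos(20 deg))
A = 0.2173 m^2


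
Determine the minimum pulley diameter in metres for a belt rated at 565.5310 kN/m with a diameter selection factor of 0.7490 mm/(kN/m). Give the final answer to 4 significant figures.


D = 565.5310 * 0.7490 / 1000
D = 0.4236 m


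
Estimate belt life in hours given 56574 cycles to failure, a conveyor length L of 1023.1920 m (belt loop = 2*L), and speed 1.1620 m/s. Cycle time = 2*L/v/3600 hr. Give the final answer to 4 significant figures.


cycle_time = 2 * 1023.1920 / 1.1620 / 3600 = 0.489191 hr
life = 56574 * 0.489191 = 27680 hours


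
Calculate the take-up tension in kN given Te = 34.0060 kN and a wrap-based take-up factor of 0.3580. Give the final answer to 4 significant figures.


T_tu = 34.0060 * 0.3580
T_tu = 12.17 kN
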